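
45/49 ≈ 0.918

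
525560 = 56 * 9385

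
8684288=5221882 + 3462406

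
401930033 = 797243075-395313042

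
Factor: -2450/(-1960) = 2^(-2) * 5^1 = 5/4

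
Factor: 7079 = 7079^1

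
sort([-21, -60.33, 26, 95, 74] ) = [-60.33, -21, 26, 74, 95] 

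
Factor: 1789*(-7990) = -1*2^1*5^1*17^1*47^1*1789^1 = -14294110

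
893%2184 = 893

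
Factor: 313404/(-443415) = -1 * 2^2 * 5^(-1) * 7^1 * 13^1 * 103^(-1) = -364/515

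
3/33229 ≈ 0.0000903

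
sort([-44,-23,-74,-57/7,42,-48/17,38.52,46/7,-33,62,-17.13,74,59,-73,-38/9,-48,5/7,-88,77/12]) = [-88,-74,-73,-48,-44,-33,-23,-17.13,-57/7,-38/9,-48/17,5/7,77/12,46/7,38.52,42,59,62,74]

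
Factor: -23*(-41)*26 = 2^1*13^1*23^1*41^1 = 24518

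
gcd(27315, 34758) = 9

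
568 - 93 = 475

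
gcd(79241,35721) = 1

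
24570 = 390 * 63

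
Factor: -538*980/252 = -1*2^1*3^(-2)*5^1*7^1*269^1 = -18830/9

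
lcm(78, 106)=4134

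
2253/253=8 + 229/253 ≈ 8.91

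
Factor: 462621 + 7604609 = 2^1*5^1*43^1*73^1*257^1 = 8067230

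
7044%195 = 24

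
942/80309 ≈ 0.0117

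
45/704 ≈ 0.0639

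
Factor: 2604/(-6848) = -1 * 2^(-4) * 3^1 * 7^1 * 31^1 * 107^(-1) = -651/1712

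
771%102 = 57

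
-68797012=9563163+-78360175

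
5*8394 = 41970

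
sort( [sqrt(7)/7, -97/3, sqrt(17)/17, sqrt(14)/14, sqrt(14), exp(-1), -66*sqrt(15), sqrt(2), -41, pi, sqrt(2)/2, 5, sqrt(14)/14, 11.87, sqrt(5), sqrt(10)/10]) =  [-66*sqrt(15), -41, -97/3, sqrt(17)/17, sqrt(14)/14, sqrt(14)/14, sqrt(10)/10, exp(-1), sqrt(7)/7, sqrt(2)/2, sqrt(2), sqrt(5), pi, sqrt(14), 5, 11.87]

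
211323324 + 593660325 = 804983649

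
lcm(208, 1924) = 7696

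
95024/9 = 10558 + 2/9 ≈ 10558.22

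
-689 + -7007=-7696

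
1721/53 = 32+25/53 ≈ 32.47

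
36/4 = 9 = 9.00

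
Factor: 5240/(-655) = -1*2^3 = -8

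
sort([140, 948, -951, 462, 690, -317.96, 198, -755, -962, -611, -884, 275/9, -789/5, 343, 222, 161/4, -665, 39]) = [-962, -951, -884, -755, -665, -611, -317.96, -789/5, 275/9, 39, 161/4, 140, 198, 222, 343, 462, 690, 948]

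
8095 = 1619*5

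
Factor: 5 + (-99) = -1*2^1*47^1 = -94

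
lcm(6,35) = 210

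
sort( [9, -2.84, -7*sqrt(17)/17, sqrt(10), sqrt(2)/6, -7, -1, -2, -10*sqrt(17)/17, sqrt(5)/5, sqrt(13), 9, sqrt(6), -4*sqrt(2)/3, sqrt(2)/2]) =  [-7, -2.84, -10*sqrt(17)/17, -2, -4*sqrt(2)/3, -7*sqrt(17)/17, -1, sqrt(2)/6, sqrt(5)/5, sqrt(2)/2, sqrt(6), sqrt(10), sqrt(13), 9, 9]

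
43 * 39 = 1677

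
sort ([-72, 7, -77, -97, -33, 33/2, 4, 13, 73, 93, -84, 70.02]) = [-97, -84, -77, -72, -33, 4, 7, 13, 33/2, 70.02, 73, 93]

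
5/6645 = 1/1329 ≈ 0.000752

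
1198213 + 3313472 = 4511685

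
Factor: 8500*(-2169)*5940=-1*2^4*3^5*5^4*11^1*17^1*241^1=-109512810000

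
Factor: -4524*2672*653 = -1*2^6*3^1*13^1*29^1*167^1*653^1 = -7893547584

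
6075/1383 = 2025/461 ≈ 4.39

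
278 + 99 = 377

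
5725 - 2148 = 3577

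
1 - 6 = -5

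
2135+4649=6784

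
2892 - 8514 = -5622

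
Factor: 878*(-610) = -1*2^2*5^1*61^1*439^1 = -535580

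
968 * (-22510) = -21789680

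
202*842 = 170084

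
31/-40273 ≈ -0.000770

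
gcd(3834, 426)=426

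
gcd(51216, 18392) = 88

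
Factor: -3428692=-1*2^2*271^1*3163^1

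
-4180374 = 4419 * (-946) 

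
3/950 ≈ 0.00316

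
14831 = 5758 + 9073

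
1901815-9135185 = -7233370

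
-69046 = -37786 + -31260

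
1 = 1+0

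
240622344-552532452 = -311910108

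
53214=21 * 2534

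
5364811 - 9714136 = -4349325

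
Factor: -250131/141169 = -1 * 3^1 * 7^(-1) * 67^(-1) * 277^1 = -831/469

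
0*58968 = 0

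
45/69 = 15/23 ≈ 0.652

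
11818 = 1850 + 9968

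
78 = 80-2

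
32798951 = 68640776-35841825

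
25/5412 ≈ 0.00462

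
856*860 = 736160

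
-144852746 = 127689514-272542260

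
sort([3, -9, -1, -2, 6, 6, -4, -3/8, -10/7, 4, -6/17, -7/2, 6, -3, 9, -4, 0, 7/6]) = [-9, -4, -4, -7/2, -3, -2, -10/7, -1, -3/8, -6/17, 0, 7/6, 3, 4, 6, 6, 6, 9]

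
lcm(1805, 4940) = 93860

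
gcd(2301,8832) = 3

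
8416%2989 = 2438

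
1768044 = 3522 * 502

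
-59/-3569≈0.0165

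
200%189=11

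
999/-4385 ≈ -0.228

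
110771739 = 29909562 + 80862177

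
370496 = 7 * 52928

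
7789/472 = 16+237/472 ≈ 16.50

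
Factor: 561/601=3^1 * 11^1 * 17^1 * 601^(-1)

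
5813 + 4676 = 10489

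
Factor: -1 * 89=-1 * 89^1=-89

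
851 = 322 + 529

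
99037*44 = 4357628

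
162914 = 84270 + 78644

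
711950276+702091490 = 1414041766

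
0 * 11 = 0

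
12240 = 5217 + 7023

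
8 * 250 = 2000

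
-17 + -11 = -28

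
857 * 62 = 53134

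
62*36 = 2232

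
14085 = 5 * 2817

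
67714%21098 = 4420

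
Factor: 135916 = 2^2*11^1*3089^1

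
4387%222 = 169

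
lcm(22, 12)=132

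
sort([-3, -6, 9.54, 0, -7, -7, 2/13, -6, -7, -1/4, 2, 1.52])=[-7, -7, -7, -6, -6, -3, -1/4, 0, 2/13, 1.52, 2, 9.54]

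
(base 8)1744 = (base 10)996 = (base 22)216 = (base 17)37a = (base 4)33210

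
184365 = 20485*9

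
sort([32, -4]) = [-4, 32]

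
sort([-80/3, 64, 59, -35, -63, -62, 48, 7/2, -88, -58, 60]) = [-88, -63, -62, -58, -35, -80/3, 7/2, 48, 59, 60, 64]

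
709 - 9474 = -8765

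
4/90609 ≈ 0.0000441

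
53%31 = 22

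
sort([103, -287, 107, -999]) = [-999, -287, 103, 107]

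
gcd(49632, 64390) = 94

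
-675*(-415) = 280125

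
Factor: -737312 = -1*2^5*23041^1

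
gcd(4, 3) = 1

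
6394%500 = 394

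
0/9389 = 0 = 0.00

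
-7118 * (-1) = 7118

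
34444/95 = 362 + 54/95 ≈ 362.57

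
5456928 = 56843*96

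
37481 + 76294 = 113775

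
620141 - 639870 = -19729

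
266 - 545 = -279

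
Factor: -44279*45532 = -1*2^2*11383^1*44279^1 = -2016111428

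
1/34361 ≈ 0.0000291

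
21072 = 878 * 24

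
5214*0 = 0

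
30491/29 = 1051 + 12/29≈1051.41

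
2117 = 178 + 1939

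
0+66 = 66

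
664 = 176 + 488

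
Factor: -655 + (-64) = -1*719^1 = -719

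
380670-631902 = -251232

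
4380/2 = 2190 = 2190.00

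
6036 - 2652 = 3384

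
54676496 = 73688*742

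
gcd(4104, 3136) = 8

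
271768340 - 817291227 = -545522887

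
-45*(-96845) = 4358025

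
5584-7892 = -2308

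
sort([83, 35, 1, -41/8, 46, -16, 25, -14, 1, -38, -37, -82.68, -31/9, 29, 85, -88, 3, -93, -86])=[-93, -88, -86, -82.68, -38, -37, -16, -14, -41/8, -31/9, 1, 1, 3, 25, 29, 35, 46, 83, 85]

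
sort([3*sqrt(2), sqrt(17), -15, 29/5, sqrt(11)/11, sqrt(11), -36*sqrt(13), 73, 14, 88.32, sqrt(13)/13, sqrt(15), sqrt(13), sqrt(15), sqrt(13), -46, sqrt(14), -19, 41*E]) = [-36*sqrt(13), -46, -19, -15, sqrt(13)/13, sqrt(11)/11, sqrt(11), sqrt(13), sqrt(13), sqrt(14), sqrt(15), sqrt(15), sqrt(17), 3*sqrt(2), 29/5, 14, 73, 88.32, 41*E]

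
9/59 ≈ 0.153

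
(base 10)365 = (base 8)555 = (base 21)h8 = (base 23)fk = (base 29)ch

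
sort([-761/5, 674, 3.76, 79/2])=[-761/5, 3.76, 79/2, 674]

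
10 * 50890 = 508900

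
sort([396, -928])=[-928, 396]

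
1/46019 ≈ 0.0000217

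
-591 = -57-534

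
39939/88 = 453+75/88 ≈ 453.85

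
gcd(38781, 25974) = 9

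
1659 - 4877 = -3218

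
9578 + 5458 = 15036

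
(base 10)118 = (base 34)3g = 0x76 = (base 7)226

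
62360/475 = 131 + 27/95 ≈ 131.28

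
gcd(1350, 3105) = 135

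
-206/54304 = -103/27152 ≈ -0.00379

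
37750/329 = 114 + 244/329 ≈ 114.74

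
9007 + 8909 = 17916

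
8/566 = 4/283≈0.0141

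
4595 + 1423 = 6018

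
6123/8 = 765+3/8 ≈ 765.38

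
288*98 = 28224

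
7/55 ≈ 0.127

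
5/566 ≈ 0.00883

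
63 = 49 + 14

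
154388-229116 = -74728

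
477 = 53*9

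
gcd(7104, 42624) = 7104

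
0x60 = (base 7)165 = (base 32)30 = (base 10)96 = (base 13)75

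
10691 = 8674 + 2017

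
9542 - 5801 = 3741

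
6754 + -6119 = 635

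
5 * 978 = 4890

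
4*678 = 2712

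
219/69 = 73/23≈3.17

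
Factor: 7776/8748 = 2^3 * 3^(-2) = 8/9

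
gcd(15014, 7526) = 2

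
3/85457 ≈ 0.0000351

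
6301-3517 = 2784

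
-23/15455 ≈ -0.00149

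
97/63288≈0.00153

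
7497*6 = 44982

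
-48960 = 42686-91646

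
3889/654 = 5 + 619/654 ≈ 5.95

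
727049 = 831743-104694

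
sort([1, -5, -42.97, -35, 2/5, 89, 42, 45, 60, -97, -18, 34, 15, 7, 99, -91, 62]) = [-97, -91, -42.97, -35, -18, -5, 2/5, 1, 7, 15, 34, 42, 45, 60, 62, 89, 99]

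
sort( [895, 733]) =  [733, 895]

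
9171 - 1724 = 7447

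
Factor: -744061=-1 * 199^1 * 3739^1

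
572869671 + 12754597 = 585624268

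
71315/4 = 17828 + 3/4 = 17828.75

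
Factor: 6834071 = 487^1 * 14033^1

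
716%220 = 56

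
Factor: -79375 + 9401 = -1*2^1*59^1*593^1 = -69974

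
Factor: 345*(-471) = -1*3^2*5^1*23^1*157^1 = -162495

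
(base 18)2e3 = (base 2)1110000111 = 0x387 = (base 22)1j1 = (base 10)903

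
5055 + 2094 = 7149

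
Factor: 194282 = 2^1*11^1*8831^1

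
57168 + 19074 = 76242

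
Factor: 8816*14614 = 2^5*19^1*29^1*7307^1 = 128837024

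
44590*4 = 178360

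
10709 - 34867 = -24158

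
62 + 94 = 156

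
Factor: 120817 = 120817^1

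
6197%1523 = 105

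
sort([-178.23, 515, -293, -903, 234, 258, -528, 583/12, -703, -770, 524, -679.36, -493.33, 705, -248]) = [-903, -770, -703, -679.36, -528, -493.33, -293, -248, -178.23, 583/12, 234, 258, 515, 524, 705]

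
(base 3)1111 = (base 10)40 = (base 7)55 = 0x28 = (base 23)1h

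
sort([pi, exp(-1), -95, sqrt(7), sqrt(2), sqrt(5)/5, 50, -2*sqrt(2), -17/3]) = [-95, -17/3, -2*sqrt(2), exp(-1), sqrt(5)/5, sqrt(2), sqrt(7), pi, 50]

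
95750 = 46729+49021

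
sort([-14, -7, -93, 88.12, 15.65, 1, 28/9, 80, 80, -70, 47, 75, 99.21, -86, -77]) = [-93, -86, -77, -70, -14, -7, 1, 28/9, 15.65, 47, 75, 80, 80, 88.12, 99.21]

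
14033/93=150 + 83/93 ≈ 150.89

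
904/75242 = 452/37621 ≈ 0.0120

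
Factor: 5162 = 2^1*29^1*89^1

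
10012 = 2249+7763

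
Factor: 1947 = 3^1 * 11^1 * 59^1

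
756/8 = 94 + 1/2 = 94.50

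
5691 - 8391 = -2700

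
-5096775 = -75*67957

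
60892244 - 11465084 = 49427160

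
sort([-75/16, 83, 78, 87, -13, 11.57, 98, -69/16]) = [-13, -75/16, -69/16, 11.57, 78, 83, 87, 98]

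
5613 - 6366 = -753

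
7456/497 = 15 + 1/497 ≈ 15.00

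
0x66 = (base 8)146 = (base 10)102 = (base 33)33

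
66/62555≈0.00106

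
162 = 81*2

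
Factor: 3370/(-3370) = -1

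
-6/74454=-1/12409 ≈ -0.0000806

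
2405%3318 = 2405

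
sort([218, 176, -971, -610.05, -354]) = [-971, -610.05, -354, 176, 218]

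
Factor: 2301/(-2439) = -1*3^(-1)*13^1*59^1*271^(-1) = -767/813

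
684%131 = 29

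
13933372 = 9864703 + 4068669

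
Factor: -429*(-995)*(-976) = -1*2^4*3^1*5^1*11^1*13^1*61^1*199^1 = -416610480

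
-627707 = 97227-724934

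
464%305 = 159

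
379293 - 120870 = 258423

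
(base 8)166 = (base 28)46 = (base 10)118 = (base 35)3d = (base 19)64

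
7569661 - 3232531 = 4337130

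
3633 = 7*519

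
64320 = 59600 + 4720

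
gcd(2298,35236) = 766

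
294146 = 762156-468010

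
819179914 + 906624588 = 1725804502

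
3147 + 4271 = 7418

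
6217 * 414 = 2573838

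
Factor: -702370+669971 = -1*179^1*181^1 = -32399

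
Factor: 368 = 2^4*23^1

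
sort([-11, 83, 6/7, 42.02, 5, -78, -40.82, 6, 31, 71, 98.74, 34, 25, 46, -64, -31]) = [-78, -64, -40.82, -31, -11, 6/7, 5, 6, 25, 31, 34, 42.02, 46, 71, 83, 98.74]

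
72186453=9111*7923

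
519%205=109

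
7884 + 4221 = 12105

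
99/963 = 11/107 ≈ 0.103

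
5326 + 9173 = 14499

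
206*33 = 6798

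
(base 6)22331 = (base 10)3151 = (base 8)6117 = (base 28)40f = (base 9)4281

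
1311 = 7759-6448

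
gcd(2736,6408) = 72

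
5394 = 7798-2404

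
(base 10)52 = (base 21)2a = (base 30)1m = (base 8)64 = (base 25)22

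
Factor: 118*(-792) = -1*2^4*3^2*11^1*59^1 = -93456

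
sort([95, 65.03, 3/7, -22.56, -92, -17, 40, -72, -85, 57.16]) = [-92, -85, -72, -22.56, -17, 3/7, 40, 57.16, 65.03, 95]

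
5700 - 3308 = 2392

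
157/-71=-2 - 15/71 ≈ -2.21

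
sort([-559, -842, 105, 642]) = [-842, -559, 105, 642]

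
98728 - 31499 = 67229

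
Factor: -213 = -1*3^1*71^1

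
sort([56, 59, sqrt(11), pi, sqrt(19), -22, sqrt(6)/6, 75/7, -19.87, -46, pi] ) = [-46, -22, -19.87, sqrt(6)/6, pi, pi, sqrt(11), sqrt(19), 75/7, 56, 59] 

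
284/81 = 3+41/81≈3.51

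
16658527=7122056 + 9536471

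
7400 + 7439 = 14839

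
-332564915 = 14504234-347069149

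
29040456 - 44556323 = -15515867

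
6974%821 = 406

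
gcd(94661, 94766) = 7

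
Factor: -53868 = -1*2^2*3^1*67^2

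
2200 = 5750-3550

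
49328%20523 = 8282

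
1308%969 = 339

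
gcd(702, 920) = 2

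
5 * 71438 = 357190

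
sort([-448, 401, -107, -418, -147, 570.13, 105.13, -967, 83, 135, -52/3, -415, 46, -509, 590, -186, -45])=[-967, -509, -448, -418, -415, -186, -147, -107, -45, -52/3, 46, 83, 105.13, 135, 401, 570.13, 590]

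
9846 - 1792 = 8054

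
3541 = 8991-5450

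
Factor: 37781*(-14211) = -1*3^2*1579^1*37781^1 = -536905791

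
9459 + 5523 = 14982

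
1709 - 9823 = -8114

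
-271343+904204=632861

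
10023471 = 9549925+473546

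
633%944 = 633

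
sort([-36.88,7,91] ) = [-36.88,7,91] 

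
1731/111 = 577/37 ≈ 15.59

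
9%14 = 9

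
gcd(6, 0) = 6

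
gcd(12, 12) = 12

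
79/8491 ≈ 0.00930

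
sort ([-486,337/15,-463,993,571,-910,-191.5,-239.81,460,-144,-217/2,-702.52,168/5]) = [-910,-702.52,-486,-463,-239.81,-191.5,-144,-217/2,337/15,168/5,460,571,993]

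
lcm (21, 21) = 21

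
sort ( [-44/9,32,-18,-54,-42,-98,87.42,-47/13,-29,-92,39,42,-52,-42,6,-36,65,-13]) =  [-98,-92,-54,-52,-42,-42,-36,-29,-18,-13,-44/9,-47/13,6,32,39,42,65,87.42]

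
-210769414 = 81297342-292066756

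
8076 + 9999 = 18075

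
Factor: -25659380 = -1*2^2*5^1*1282969^1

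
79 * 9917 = 783443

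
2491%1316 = 1175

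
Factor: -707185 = -1*5^1*67^1*2111^1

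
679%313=53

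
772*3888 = 3001536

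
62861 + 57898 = 120759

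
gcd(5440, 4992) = 64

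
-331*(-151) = 49981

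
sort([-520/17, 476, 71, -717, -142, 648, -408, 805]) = [-717, -408, -142, -520/17, 71, 476, 648, 805]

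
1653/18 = 551/6 ≈ 91.83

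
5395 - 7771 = -2376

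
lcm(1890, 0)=0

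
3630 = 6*605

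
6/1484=3/742 ≈ 0.00404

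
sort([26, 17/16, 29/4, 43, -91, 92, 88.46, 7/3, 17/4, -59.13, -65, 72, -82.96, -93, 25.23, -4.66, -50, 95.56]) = [-93, -91, -82.96, -65, -59.13, -50, -4.66, 17/16, 7/3, 17/4, 29/4, 25.23, 26, 43, 72, 88.46, 92, 95.56]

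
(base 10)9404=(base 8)22274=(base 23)hhk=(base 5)300104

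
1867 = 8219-6352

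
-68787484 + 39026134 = -29761350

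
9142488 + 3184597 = 12327085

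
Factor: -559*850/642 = -1*3^(-1)*5^2*13^1*17^1*43^1*107^(-1) = -237575/321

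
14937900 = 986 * 15150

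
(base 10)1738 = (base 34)1h4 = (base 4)123022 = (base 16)6ca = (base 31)1p2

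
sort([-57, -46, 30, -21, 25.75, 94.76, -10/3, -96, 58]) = [-96, -57, -46, -21, -10/3, 25.75, 30, 58, 94.76]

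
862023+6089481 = 6951504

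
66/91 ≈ 0.725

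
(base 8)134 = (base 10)92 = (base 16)5c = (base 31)2u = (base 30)32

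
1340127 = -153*(-8759)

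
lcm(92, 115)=460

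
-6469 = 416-6885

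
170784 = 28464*6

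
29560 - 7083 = 22477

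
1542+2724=4266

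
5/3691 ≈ 0.00135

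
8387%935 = 907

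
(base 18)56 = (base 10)96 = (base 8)140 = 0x60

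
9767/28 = 348+23/28 ≈ 348.82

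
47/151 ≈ 0.311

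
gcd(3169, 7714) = 1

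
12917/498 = 25 + 467/498 ≈ 25.94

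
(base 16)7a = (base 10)122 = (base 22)5c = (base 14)8a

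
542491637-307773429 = 234718208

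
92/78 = 1 + 7/39 ≈ 1.18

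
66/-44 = -1 - 1/2 = -1.50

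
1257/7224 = 419/2408 ≈ 0.174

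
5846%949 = 152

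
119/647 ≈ 0.184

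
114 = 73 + 41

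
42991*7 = 300937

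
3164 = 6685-3521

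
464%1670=464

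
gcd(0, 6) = 6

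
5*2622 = 13110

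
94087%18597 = 1102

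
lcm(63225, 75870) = 379350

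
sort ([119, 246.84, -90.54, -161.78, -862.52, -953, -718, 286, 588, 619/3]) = [-953, -862.52, -718, -161.78, -90.54, 119, 619/3, 246.84, 286, 588]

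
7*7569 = 52983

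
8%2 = 0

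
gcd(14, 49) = 7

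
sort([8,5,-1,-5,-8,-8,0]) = [-8,-8,-5,-1,0,5,8]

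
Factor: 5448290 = 2^1 * 5^1 * 131^1 * 4159^1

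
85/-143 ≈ -0.594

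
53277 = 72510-19233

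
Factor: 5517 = 3^2 * 613^1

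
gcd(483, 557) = 1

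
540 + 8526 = 9066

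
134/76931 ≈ 0.00174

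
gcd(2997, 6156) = 81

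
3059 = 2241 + 818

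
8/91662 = 4/45831 ≈ 0.0000873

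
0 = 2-2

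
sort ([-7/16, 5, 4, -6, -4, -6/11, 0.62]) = [-6, -4, -6/11, -7/16, 0.62, 4, 5]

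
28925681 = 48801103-19875422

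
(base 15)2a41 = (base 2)10001101100101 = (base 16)2365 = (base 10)9061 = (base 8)21545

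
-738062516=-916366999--178304483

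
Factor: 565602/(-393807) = -1*2^1*107^1*149^(-1) = -214/149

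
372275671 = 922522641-550246970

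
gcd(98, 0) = 98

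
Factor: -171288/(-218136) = 3^2*13^1*149^(-1) = 117/149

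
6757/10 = 675+7/10 = 675.70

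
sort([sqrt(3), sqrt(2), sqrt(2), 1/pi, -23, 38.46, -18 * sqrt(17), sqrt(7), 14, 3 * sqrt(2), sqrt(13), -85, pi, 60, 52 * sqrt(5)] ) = [-85, -18 * sqrt(17), -23, 1/pi, sqrt(2), sqrt(2), sqrt(3), sqrt(7), pi, sqrt(13), 3 * sqrt(2), 14, 38.46, 60, 52 * sqrt(5)] 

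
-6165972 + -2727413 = -8893385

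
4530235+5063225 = 9593460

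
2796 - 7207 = -4411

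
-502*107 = -53714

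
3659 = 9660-6001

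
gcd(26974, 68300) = 2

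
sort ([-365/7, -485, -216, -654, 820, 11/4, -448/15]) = [-654, -485, -216, -365/7, -448/15, 11/4, 820]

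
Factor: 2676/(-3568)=-1*2^(-2)*3^1=-3/4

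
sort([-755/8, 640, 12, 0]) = [-755/8, 0, 12, 640]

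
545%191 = 163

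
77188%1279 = 448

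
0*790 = 0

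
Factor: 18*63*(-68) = -1*2^3*3^4*7^1*17^1 = -77112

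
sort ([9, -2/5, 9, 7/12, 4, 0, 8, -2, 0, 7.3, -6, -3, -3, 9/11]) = [-6, -3, -3, -2, -2/5, 0, 0, 7/12, 9/11, 4, 7.3, 8, 9, 9]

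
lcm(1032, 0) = 0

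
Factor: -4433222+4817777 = 3^1*5^1*31^1*827^1 = 384555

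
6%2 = 0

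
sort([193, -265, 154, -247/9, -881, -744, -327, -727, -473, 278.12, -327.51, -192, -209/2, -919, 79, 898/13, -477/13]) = [-919, -881, -744, -727, -473, -327.51, -327, -265, -192, -209/2, -477/13, -247/9, 898/13, 79, 154, 193, 278.12]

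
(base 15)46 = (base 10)66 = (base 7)123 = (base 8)102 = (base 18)3c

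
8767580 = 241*36380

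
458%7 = 3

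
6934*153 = 1060902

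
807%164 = 151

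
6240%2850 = 540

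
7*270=1890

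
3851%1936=1915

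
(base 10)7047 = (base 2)1101110000111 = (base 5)211142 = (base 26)ab1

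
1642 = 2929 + -1287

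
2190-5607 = -3417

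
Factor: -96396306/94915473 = -1*2^1*16066051^1*31638491^(-1) = -32132102/31638491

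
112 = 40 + 72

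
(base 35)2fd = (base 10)2988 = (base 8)5654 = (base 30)39i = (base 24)54c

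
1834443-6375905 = -4541462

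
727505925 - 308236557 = 419269368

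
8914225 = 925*9637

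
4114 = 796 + 3318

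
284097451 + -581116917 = -297019466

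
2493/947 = 2 + 599/947 ≈ 2.63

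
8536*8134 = 69431824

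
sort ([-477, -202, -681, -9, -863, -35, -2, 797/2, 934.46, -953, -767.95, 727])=[-953, -863, -767.95, -681, -477, -202, -35, -9, -2, 797/2, 727, 934.46]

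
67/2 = 33 + 1/2 = 33.50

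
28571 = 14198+14373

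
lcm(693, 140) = 13860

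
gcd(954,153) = 9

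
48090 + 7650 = 55740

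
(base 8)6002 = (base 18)98e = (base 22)67g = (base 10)3074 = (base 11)2345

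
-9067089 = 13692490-22759579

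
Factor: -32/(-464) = 2^1 * 29^(-1) = 2/29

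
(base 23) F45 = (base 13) 386B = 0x1F60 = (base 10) 8032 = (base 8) 17540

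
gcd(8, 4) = 4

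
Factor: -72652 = -1*2^2*41^1*443^1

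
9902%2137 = 1354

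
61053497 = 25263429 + 35790068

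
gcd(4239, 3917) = 1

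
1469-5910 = -4441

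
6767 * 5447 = 36859849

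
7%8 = 7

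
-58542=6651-65193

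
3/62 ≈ 0.0484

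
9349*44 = 411356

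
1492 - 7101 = -5609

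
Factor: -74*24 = -1*2^4*3^1*37^1 = -1776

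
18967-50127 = -31160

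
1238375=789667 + 448708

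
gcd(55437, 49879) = 1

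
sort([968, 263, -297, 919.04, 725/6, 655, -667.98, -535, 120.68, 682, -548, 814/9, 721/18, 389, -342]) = [-667.98, -548, -535, -342, -297, 721/18, 814/9, 120.68, 725/6, 263, 389, 655, 682, 919.04, 968]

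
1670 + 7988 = 9658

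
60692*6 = 364152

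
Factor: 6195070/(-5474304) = -1*2^(-10)*3^(-5)*5^1*7^2*11^(-1)*47^1*269^1 = -3097535/2737152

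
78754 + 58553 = 137307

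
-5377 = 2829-8206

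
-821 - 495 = -1316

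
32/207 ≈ 0.155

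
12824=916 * 14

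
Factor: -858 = -1*2^1*3^1*11^1*13^1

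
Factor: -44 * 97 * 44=-1 * 2^4 * 11^2 * 97^1=-187792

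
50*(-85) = -4250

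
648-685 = -37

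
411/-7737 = -137/2579 ≈ -0.0531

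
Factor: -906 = -1*2^1*3^1*151^1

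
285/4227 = 95/1409 ≈ 0.0674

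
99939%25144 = 24507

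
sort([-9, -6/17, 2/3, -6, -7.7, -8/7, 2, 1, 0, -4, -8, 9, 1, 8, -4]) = [-9, -8, -7.7, -6, -4, -4, -8/7, -6/17, 0, 2/3, 1, 1, 2, 8, 9]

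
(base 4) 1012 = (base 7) 130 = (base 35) 20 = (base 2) 1000110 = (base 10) 70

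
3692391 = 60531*61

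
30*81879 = 2456370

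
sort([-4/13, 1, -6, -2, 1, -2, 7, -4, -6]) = [-6, -6, -4, -2, -2, -4/13, 1, 1, 7]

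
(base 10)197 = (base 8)305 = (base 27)78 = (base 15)d2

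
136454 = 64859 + 71595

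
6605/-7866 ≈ -0.840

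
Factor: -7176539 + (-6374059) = -1*2^1*3^3*17^1*29^1*509^1 = -13550598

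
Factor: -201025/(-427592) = 2^(-3) * 5^2 * 17^1 * 113^(-1) = 425/904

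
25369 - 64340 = -38971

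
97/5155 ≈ 0.0188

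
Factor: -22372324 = -1*2^2*13^1*181^1*2377^1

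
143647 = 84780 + 58867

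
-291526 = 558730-850256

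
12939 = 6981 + 5958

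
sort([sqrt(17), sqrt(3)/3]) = [sqrt(3)/3, sqrt(17)]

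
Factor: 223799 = 163^1 * 1373^1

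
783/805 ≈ 0.973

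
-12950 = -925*14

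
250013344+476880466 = 726893810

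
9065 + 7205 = 16270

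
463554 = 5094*91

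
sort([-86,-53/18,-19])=[-86,-19,-53/18]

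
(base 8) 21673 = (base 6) 110203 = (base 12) 5363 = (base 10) 9147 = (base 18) 1a43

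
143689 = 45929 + 97760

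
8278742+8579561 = 16858303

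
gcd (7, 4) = 1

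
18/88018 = 9/44009 ≈ 0.000205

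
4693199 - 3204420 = 1488779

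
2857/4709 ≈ 0.607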